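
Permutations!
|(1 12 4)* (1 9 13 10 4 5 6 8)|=|(1 12 5 6 8)(4 9 13 10)|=20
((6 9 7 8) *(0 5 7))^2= (0 7 6)(5 8 9)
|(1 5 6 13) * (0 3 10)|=|(0 3 10)(1 5 6 13)|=12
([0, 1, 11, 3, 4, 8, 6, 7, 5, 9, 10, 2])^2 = [0, 1, 2, 3, 4, 5, 6, 7, 8, 9, 10, 11]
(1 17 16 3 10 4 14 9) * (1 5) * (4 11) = (1 17 16 3 10 11 4 14 9 5) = [0, 17, 2, 10, 14, 1, 6, 7, 8, 5, 11, 4, 12, 13, 9, 15, 3, 16]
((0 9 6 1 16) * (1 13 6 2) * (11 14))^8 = ((0 9 2 1 16)(6 13)(11 14))^8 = (0 1 9 16 2)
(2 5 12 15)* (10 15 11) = (2 5 12 11 10 15) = [0, 1, 5, 3, 4, 12, 6, 7, 8, 9, 15, 10, 11, 13, 14, 2]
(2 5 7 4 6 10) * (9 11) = (2 5 7 4 6 10)(9 11) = [0, 1, 5, 3, 6, 7, 10, 4, 8, 11, 2, 9]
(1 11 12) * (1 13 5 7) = (1 11 12 13 5 7) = [0, 11, 2, 3, 4, 7, 6, 1, 8, 9, 10, 12, 13, 5]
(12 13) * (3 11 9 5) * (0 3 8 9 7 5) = [3, 1, 2, 11, 4, 8, 6, 5, 9, 0, 10, 7, 13, 12] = (0 3 11 7 5 8 9)(12 13)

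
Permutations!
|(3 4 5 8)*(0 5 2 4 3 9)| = 4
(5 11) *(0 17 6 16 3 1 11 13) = [17, 11, 2, 1, 4, 13, 16, 7, 8, 9, 10, 5, 12, 0, 14, 15, 3, 6] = (0 17 6 16 3 1 11 5 13)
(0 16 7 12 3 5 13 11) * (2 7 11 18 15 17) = (0 16 11)(2 7 12 3 5 13 18 15 17) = [16, 1, 7, 5, 4, 13, 6, 12, 8, 9, 10, 0, 3, 18, 14, 17, 11, 2, 15]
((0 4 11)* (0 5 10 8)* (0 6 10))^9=((0 4 11 5)(6 10 8))^9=(0 4 11 5)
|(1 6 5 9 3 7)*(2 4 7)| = 8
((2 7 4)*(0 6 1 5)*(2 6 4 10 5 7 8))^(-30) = (0 10 1 4 5 7 6)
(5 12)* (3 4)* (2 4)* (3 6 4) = (2 3)(4 6)(5 12) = [0, 1, 3, 2, 6, 12, 4, 7, 8, 9, 10, 11, 5]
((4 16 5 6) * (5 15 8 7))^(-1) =(4 6 5 7 8 15 16)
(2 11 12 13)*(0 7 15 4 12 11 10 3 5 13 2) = [7, 1, 10, 5, 12, 13, 6, 15, 8, 9, 3, 11, 2, 0, 14, 4] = (0 7 15 4 12 2 10 3 5 13)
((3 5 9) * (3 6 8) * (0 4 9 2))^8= ((0 4 9 6 8 3 5 2))^8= (9)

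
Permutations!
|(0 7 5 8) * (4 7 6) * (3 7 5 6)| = |(0 3 7 6 4 5 8)| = 7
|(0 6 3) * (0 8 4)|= 5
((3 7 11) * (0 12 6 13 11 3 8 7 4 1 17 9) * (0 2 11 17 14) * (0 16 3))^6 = (0 2 6 8 17)(1 14 16 3 4)(7 9 12 11 13)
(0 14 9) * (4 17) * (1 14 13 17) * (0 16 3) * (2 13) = (0 2 13 17 4 1 14 9 16 3) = [2, 14, 13, 0, 1, 5, 6, 7, 8, 16, 10, 11, 12, 17, 9, 15, 3, 4]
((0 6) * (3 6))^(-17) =((0 3 6))^(-17) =(0 3 6)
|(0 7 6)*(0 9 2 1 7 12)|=10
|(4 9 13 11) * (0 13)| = |(0 13 11 4 9)| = 5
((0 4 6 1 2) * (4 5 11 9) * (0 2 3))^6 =(0 1 4 11)(3 6 9 5)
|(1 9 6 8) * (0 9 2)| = 6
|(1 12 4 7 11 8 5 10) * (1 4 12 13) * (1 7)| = 8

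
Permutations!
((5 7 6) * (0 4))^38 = (5 6 7)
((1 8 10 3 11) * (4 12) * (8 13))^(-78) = (13)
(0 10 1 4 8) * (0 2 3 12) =(0 10 1 4 8 2 3 12) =[10, 4, 3, 12, 8, 5, 6, 7, 2, 9, 1, 11, 0]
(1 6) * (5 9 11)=[0, 6, 2, 3, 4, 9, 1, 7, 8, 11, 10, 5]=(1 6)(5 9 11)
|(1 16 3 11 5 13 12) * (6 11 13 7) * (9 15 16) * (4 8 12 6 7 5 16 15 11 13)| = |(1 9 11 16 3 4 8 12)(6 13)| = 8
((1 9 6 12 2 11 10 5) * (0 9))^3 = ((0 9 6 12 2 11 10 5 1))^3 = (0 12 10)(1 6 11)(2 5 9)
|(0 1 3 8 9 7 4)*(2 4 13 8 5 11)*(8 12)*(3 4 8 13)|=|(0 1 4)(2 8 9 7 3 5 11)(12 13)|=42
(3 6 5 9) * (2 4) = (2 4)(3 6 5 9) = [0, 1, 4, 6, 2, 9, 5, 7, 8, 3]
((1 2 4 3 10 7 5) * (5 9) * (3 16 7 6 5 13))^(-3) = (1 10 9 4 5 3 7 2 6 13 16)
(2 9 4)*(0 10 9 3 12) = (0 10 9 4 2 3 12) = [10, 1, 3, 12, 2, 5, 6, 7, 8, 4, 9, 11, 0]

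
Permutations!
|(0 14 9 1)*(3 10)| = 4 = |(0 14 9 1)(3 10)|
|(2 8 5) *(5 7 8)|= |(2 5)(7 8)|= 2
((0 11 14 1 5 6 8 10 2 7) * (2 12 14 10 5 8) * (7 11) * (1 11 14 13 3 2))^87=(0 7)(1 6 5 8)(2 10 3 11 13 14 12)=((0 7)(1 8 5 6)(2 14 11 10 12 13 3))^87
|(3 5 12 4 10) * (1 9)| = |(1 9)(3 5 12 4 10)| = 10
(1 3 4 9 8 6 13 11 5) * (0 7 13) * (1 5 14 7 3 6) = (0 3 4 9 8 1 6)(7 13 11 14) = [3, 6, 2, 4, 9, 5, 0, 13, 1, 8, 10, 14, 12, 11, 7]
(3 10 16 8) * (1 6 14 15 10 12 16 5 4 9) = (1 6 14 15 10 5 4 9)(3 12 16 8) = [0, 6, 2, 12, 9, 4, 14, 7, 3, 1, 5, 11, 16, 13, 15, 10, 8]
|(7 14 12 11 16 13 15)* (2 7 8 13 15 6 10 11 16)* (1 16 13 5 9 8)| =24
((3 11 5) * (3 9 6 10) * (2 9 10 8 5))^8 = ((2 9 6 8 5 10 3 11))^8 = (11)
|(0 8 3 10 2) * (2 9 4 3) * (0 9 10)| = |(10)(0 8 2 9 4 3)| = 6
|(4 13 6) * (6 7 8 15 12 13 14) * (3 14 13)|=|(3 14 6 4 13 7 8 15 12)|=9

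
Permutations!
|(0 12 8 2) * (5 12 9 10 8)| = |(0 9 10 8 2)(5 12)| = 10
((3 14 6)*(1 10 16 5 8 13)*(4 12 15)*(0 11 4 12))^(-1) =((0 11 4)(1 10 16 5 8 13)(3 14 6)(12 15))^(-1) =(0 4 11)(1 13 8 5 16 10)(3 6 14)(12 15)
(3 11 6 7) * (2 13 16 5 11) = (2 13 16 5 11 6 7 3) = [0, 1, 13, 2, 4, 11, 7, 3, 8, 9, 10, 6, 12, 16, 14, 15, 5]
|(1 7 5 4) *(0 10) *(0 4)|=6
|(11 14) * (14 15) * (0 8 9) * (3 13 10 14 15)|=15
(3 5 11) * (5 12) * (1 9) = (1 9)(3 12 5 11) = [0, 9, 2, 12, 4, 11, 6, 7, 8, 1, 10, 3, 5]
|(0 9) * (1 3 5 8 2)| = 10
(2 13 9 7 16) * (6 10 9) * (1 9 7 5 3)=[0, 9, 13, 1, 4, 3, 10, 16, 8, 5, 7, 11, 12, 6, 14, 15, 2]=(1 9 5 3)(2 13 6 10 7 16)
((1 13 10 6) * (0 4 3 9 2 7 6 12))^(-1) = ((0 4 3 9 2 7 6 1 13 10 12))^(-1) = (0 12 10 13 1 6 7 2 9 3 4)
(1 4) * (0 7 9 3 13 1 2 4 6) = (0 7 9 3 13 1 6)(2 4) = [7, 6, 4, 13, 2, 5, 0, 9, 8, 3, 10, 11, 12, 1]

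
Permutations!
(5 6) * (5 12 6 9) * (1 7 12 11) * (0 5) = [5, 7, 2, 3, 4, 9, 11, 12, 8, 0, 10, 1, 6] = (0 5 9)(1 7 12 6 11)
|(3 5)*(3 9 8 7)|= 5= |(3 5 9 8 7)|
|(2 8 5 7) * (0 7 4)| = |(0 7 2 8 5 4)| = 6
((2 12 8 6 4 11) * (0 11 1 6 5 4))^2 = (0 2 8 4 6 11 12 5 1)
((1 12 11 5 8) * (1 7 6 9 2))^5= ((1 12 11 5 8 7 6 9 2))^5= (1 7 12 6 11 9 5 2 8)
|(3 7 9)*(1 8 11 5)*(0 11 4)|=6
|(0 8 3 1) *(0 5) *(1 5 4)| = 4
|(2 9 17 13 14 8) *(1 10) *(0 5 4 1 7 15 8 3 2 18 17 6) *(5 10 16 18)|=|(0 10 7 15 8 5 4 1 16 18 17 13 14 3 2 9 6)|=17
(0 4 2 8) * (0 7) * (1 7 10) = (0 4 2 8 10 1 7) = [4, 7, 8, 3, 2, 5, 6, 0, 10, 9, 1]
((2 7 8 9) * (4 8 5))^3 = (2 4)(5 9)(7 8)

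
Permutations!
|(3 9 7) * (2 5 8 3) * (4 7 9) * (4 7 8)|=6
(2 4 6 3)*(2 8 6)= (2 4)(3 8 6)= [0, 1, 4, 8, 2, 5, 3, 7, 6]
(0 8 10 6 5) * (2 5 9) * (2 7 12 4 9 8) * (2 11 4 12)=(12)(0 11 4 9 7 2 5)(6 8 10)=[11, 1, 5, 3, 9, 0, 8, 2, 10, 7, 6, 4, 12]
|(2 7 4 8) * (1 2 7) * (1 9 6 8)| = |(1 2 9 6 8 7 4)| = 7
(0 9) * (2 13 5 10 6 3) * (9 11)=(0 11 9)(2 13 5 10 6 3)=[11, 1, 13, 2, 4, 10, 3, 7, 8, 0, 6, 9, 12, 5]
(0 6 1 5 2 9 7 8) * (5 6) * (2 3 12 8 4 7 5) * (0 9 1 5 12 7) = [2, 6, 1, 7, 0, 3, 5, 4, 9, 12, 10, 11, 8] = (0 2 1 6 5 3 7 4)(8 9 12)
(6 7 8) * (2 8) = (2 8 6 7) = [0, 1, 8, 3, 4, 5, 7, 2, 6]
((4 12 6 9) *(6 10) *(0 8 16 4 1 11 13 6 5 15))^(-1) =((0 8 16 4 12 10 5 15)(1 11 13 6 9))^(-1) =(0 15 5 10 12 4 16 8)(1 9 6 13 11)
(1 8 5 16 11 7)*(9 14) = (1 8 5 16 11 7)(9 14) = [0, 8, 2, 3, 4, 16, 6, 1, 5, 14, 10, 7, 12, 13, 9, 15, 11]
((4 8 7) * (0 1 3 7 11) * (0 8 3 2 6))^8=((0 1 2 6)(3 7 4)(8 11))^8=(11)(3 4 7)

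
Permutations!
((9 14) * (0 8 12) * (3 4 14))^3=((0 8 12)(3 4 14 9))^3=(3 9 14 4)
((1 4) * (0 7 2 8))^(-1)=(0 8 2 7)(1 4)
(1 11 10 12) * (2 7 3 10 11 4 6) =(1 4 6 2 7 3 10 12) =[0, 4, 7, 10, 6, 5, 2, 3, 8, 9, 12, 11, 1]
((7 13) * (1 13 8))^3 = ((1 13 7 8))^3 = (1 8 7 13)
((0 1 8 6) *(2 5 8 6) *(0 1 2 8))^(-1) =((8)(0 2 5)(1 6))^(-1) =(8)(0 5 2)(1 6)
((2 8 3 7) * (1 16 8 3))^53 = ((1 16 8)(2 3 7))^53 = (1 8 16)(2 7 3)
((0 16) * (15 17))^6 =((0 16)(15 17))^6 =(17)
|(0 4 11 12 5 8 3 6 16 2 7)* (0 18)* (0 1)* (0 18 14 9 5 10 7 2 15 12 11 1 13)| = |(0 4 1 18 13)(3 6 16 15 12 10 7 14 9 5 8)| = 55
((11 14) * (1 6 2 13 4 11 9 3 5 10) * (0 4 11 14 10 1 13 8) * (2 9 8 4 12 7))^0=((0 12 7 2 4 14 8)(1 6 9 3 5)(10 13 11))^0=(14)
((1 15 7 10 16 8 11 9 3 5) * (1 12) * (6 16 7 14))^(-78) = (1 12 5 3 9 11 8 16 6 14 15)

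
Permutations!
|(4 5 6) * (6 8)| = 4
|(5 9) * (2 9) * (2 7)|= |(2 9 5 7)|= 4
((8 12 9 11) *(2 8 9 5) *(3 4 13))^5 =(2 8 12 5)(3 13 4)(9 11)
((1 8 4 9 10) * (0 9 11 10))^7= (0 9)(1 4 10 8 11)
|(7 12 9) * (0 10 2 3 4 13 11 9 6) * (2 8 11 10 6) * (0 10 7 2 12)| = 11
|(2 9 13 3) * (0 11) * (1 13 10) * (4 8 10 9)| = |(0 11)(1 13 3 2 4 8 10)| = 14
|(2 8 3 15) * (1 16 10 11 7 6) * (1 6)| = |(1 16 10 11 7)(2 8 3 15)| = 20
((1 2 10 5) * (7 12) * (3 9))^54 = ((1 2 10 5)(3 9)(7 12))^54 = (12)(1 10)(2 5)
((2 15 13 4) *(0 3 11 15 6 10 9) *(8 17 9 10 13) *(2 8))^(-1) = (0 9 17 8 4 13 6 2 15 11 3)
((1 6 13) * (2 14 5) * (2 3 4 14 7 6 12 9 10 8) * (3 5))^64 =(1 12 9 10 8 2 7 6 13)(3 4 14)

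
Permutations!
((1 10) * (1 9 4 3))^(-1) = (1 3 4 9 10)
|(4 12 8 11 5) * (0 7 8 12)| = 6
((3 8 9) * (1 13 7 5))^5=(1 13 7 5)(3 9 8)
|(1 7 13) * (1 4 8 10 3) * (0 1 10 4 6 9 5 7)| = 10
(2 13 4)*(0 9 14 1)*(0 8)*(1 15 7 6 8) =(0 9 14 15 7 6 8)(2 13 4) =[9, 1, 13, 3, 2, 5, 8, 6, 0, 14, 10, 11, 12, 4, 15, 7]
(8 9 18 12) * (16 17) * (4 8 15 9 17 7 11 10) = [0, 1, 2, 3, 8, 5, 6, 11, 17, 18, 4, 10, 15, 13, 14, 9, 7, 16, 12] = (4 8 17 16 7 11 10)(9 18 12 15)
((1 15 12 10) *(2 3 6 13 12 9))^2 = ((1 15 9 2 3 6 13 12 10))^2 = (1 9 3 13 10 15 2 6 12)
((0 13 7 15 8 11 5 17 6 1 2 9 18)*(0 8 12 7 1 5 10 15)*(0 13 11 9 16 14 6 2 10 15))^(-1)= ((0 11 15 12 7 13 1 10)(2 16 14 6 5 17)(8 9 18))^(-1)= (0 10 1 13 7 12 15 11)(2 17 5 6 14 16)(8 18 9)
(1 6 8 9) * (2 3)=[0, 6, 3, 2, 4, 5, 8, 7, 9, 1]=(1 6 8 9)(2 3)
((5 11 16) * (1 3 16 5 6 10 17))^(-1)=((1 3 16 6 10 17)(5 11))^(-1)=(1 17 10 6 16 3)(5 11)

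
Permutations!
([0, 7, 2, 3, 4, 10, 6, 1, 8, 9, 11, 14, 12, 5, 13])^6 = [0, 1, 2, 3, 4, 10, 6, 7, 8, 9, 11, 14, 12, 5, 13]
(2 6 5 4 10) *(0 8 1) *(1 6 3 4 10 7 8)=(0 1)(2 3 4 7 8 6 5 10)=[1, 0, 3, 4, 7, 10, 5, 8, 6, 9, 2]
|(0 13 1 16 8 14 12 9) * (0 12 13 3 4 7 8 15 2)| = |(0 3 4 7 8 14 13 1 16 15 2)(9 12)| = 22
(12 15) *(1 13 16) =(1 13 16)(12 15) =[0, 13, 2, 3, 4, 5, 6, 7, 8, 9, 10, 11, 15, 16, 14, 12, 1]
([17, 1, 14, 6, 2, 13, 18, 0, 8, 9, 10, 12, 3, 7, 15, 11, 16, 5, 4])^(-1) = (0 7 13 5 17)(2 4 18 6 3 12 11 15 14)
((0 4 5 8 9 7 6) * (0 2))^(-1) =((0 4 5 8 9 7 6 2))^(-1) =(0 2 6 7 9 8 5 4)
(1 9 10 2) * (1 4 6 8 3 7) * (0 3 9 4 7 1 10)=(0 3 1 4 6 8 9)(2 7 10)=[3, 4, 7, 1, 6, 5, 8, 10, 9, 0, 2]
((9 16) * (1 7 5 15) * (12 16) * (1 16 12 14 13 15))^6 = (9 14 13 15 16)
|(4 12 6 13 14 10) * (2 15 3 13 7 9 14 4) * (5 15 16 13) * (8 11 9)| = 12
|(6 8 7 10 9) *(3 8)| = 6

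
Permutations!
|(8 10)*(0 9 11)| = 6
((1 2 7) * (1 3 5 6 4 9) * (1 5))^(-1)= ((1 2 7 3)(4 9 5 6))^(-1)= (1 3 7 2)(4 6 5 9)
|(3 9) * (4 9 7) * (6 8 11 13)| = 4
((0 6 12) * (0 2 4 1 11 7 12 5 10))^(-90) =((0 6 5 10)(1 11 7 12 2 4))^(-90) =(12)(0 5)(6 10)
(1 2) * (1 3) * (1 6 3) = [0, 2, 1, 6, 4, 5, 3] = (1 2)(3 6)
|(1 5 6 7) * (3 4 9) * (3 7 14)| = |(1 5 6 14 3 4 9 7)| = 8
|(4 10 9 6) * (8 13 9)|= 6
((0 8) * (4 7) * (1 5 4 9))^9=((0 8)(1 5 4 7 9))^9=(0 8)(1 9 7 4 5)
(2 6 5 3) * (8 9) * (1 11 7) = (1 11 7)(2 6 5 3)(8 9) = [0, 11, 6, 2, 4, 3, 5, 1, 9, 8, 10, 7]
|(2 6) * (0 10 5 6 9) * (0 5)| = 4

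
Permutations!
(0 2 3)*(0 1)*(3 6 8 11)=(0 2 6 8 11 3 1)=[2, 0, 6, 1, 4, 5, 8, 7, 11, 9, 10, 3]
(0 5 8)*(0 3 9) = (0 5 8 3 9) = [5, 1, 2, 9, 4, 8, 6, 7, 3, 0]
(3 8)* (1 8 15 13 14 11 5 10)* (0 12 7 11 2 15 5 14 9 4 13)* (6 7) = (0 12 6 7 11 14 2 15)(1 8 3 5 10)(4 13 9) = [12, 8, 15, 5, 13, 10, 7, 11, 3, 4, 1, 14, 6, 9, 2, 0]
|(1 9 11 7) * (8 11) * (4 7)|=6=|(1 9 8 11 4 7)|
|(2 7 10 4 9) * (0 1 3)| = |(0 1 3)(2 7 10 4 9)| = 15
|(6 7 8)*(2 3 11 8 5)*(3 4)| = 8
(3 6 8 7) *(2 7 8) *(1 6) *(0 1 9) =[1, 6, 7, 9, 4, 5, 2, 3, 8, 0] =(0 1 6 2 7 3 9)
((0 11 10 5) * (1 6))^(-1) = ((0 11 10 5)(1 6))^(-1) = (0 5 10 11)(1 6)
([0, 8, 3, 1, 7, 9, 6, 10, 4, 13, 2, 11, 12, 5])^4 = [0, 10, 4, 7, 3, 9, 6, 1, 2, 13, 8, 11, 12, 5]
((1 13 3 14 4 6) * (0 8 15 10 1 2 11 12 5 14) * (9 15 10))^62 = ((0 8 10 1 13 3)(2 11 12 5 14 4 6)(9 15))^62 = (15)(0 10 13)(1 3 8)(2 6 4 14 5 12 11)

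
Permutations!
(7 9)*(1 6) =(1 6)(7 9) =[0, 6, 2, 3, 4, 5, 1, 9, 8, 7]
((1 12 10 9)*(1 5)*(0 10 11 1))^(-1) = (0 5 9 10)(1 11 12)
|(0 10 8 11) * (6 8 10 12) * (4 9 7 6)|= |(0 12 4 9 7 6 8 11)|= 8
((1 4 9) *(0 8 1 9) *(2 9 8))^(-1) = (0 4 1 8 9 2) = ((0 2 9 8 1 4))^(-1)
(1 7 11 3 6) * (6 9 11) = (1 7 6)(3 9 11) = [0, 7, 2, 9, 4, 5, 1, 6, 8, 11, 10, 3]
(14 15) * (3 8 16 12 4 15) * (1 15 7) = [0, 15, 2, 8, 7, 5, 6, 1, 16, 9, 10, 11, 4, 13, 3, 14, 12] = (1 15 14 3 8 16 12 4 7)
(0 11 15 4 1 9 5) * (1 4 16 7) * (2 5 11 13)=(0 13 2 5)(1 9 11 15 16 7)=[13, 9, 5, 3, 4, 0, 6, 1, 8, 11, 10, 15, 12, 2, 14, 16, 7]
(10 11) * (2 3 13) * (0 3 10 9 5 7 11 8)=(0 3 13 2 10 8)(5 7 11 9)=[3, 1, 10, 13, 4, 7, 6, 11, 0, 5, 8, 9, 12, 2]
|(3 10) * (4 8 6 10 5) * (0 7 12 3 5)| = |(0 7 12 3)(4 8 6 10 5)| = 20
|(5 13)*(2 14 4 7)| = |(2 14 4 7)(5 13)| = 4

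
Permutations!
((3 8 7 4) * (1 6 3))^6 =((1 6 3 8 7 4))^6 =(8)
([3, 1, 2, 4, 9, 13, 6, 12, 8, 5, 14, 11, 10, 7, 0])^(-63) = (0 12 5 3 10 13 4 14 7 9)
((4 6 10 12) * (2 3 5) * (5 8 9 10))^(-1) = ((2 3 8 9 10 12 4 6 5))^(-1) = (2 5 6 4 12 10 9 8 3)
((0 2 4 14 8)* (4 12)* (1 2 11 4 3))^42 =(0 4 8 11 14)(1 12)(2 3)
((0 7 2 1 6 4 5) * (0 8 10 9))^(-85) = (0 4)(1 10)(2 8)(5 7)(6 9)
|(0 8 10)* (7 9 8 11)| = 6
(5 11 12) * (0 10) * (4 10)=(0 4 10)(5 11 12)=[4, 1, 2, 3, 10, 11, 6, 7, 8, 9, 0, 12, 5]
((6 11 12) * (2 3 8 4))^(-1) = (2 4 8 3)(6 12 11)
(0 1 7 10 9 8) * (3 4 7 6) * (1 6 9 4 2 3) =(0 6 1 9 8)(2 3)(4 7 10) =[6, 9, 3, 2, 7, 5, 1, 10, 0, 8, 4]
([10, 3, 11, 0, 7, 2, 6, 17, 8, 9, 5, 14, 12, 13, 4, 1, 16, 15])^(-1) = (0 3 1 15 17 7 4 14 11 2 5 10)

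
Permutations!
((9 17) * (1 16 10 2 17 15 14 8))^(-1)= (1 8 14 15 9 17 2 10 16)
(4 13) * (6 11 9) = [0, 1, 2, 3, 13, 5, 11, 7, 8, 6, 10, 9, 12, 4] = (4 13)(6 11 9)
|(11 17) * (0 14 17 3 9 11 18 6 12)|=|(0 14 17 18 6 12)(3 9 11)|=6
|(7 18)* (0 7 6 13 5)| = |(0 7 18 6 13 5)| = 6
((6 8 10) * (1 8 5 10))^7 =(1 8)(5 10 6)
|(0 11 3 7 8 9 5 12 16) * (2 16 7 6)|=30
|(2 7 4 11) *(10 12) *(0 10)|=12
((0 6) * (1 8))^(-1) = ((0 6)(1 8))^(-1) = (0 6)(1 8)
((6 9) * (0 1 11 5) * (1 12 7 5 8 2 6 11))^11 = ((0 12 7 5)(2 6 9 11 8))^11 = (0 5 7 12)(2 6 9 11 8)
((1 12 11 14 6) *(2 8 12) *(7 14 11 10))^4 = (1 10)(2 7)(6 12)(8 14)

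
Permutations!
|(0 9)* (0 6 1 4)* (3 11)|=10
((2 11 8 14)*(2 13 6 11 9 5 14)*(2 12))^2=(2 5 13 11 12 9 14 6 8)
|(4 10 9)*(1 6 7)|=|(1 6 7)(4 10 9)|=3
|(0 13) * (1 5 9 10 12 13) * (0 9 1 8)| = 4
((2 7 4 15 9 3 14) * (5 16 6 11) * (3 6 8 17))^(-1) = (2 14 3 17 8 16 5 11 6 9 15 4 7)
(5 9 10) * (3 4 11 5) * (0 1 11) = (0 1 11 5 9 10 3 4) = [1, 11, 2, 4, 0, 9, 6, 7, 8, 10, 3, 5]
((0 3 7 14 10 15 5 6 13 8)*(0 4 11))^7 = (0 6 7 8 10 11 5 3 13 14 4 15)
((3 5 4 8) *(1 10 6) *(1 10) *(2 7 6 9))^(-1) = ((2 7 6 10 9)(3 5 4 8))^(-1) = (2 9 10 6 7)(3 8 4 5)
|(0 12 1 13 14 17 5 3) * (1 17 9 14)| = |(0 12 17 5 3)(1 13)(9 14)| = 10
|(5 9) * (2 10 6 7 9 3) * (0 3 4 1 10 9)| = |(0 3 2 9 5 4 1 10 6 7)| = 10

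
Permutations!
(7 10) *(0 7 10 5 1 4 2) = (10)(0 7 5 1 4 2) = [7, 4, 0, 3, 2, 1, 6, 5, 8, 9, 10]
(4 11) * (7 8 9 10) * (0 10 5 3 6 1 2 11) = (0 10 7 8 9 5 3 6 1 2 11 4) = [10, 2, 11, 6, 0, 3, 1, 8, 9, 5, 7, 4]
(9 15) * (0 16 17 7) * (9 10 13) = (0 16 17 7)(9 15 10 13) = [16, 1, 2, 3, 4, 5, 6, 0, 8, 15, 13, 11, 12, 9, 14, 10, 17, 7]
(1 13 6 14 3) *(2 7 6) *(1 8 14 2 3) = (1 13 3 8 14)(2 7 6) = [0, 13, 7, 8, 4, 5, 2, 6, 14, 9, 10, 11, 12, 3, 1]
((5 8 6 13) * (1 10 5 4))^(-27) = (1 10 5 8 6 13 4)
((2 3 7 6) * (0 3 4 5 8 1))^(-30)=((0 3 7 6 2 4 5 8 1))^(-30)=(0 5 6)(1 4 7)(2 3 8)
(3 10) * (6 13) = (3 10)(6 13) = [0, 1, 2, 10, 4, 5, 13, 7, 8, 9, 3, 11, 12, 6]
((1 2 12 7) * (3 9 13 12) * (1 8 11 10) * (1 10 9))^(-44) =(1 2 3)(7 13 11)(8 12 9)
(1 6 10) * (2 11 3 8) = (1 6 10)(2 11 3 8) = [0, 6, 11, 8, 4, 5, 10, 7, 2, 9, 1, 3]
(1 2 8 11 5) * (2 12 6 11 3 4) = [0, 12, 8, 4, 2, 1, 11, 7, 3, 9, 10, 5, 6] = (1 12 6 11 5)(2 8 3 4)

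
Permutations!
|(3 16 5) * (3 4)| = |(3 16 5 4)| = 4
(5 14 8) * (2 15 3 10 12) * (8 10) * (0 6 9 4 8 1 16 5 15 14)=(0 6 9 4 8 15 3 1 16 5)(2 14 10 12)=[6, 16, 14, 1, 8, 0, 9, 7, 15, 4, 12, 11, 2, 13, 10, 3, 5]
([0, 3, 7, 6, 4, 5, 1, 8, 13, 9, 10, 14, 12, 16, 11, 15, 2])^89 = [0, 6, 16, 1, 4, 5, 3, 2, 7, 9, 10, 14, 12, 8, 11, 15, 13]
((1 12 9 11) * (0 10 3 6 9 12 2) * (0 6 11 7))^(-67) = ((12)(0 10 3 11 1 2 6 9 7))^(-67) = (12)(0 2 10 6 3 9 11 7 1)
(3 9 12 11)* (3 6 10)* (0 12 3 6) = [12, 1, 2, 9, 4, 5, 10, 7, 8, 3, 6, 0, 11] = (0 12 11)(3 9)(6 10)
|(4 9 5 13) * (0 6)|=4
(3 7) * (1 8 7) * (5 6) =[0, 8, 2, 1, 4, 6, 5, 3, 7] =(1 8 7 3)(5 6)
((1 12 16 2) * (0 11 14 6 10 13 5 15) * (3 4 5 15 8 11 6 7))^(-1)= ((0 6 10 13 15)(1 12 16 2)(3 4 5 8 11 14 7))^(-1)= (0 15 13 10 6)(1 2 16 12)(3 7 14 11 8 5 4)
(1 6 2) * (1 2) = (1 6) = [0, 6, 2, 3, 4, 5, 1]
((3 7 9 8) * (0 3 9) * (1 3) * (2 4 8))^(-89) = ((0 1 3 7)(2 4 8 9))^(-89) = (0 7 3 1)(2 9 8 4)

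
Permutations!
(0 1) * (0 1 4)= (0 4)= [4, 1, 2, 3, 0]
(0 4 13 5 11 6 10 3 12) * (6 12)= (0 4 13 5 11 12)(3 6 10)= [4, 1, 2, 6, 13, 11, 10, 7, 8, 9, 3, 12, 0, 5]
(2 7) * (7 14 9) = (2 14 9 7) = [0, 1, 14, 3, 4, 5, 6, 2, 8, 7, 10, 11, 12, 13, 9]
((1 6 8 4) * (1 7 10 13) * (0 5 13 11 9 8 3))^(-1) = ((0 5 13 1 6 3)(4 7 10 11 9 8))^(-1) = (0 3 6 1 13 5)(4 8 9 11 10 7)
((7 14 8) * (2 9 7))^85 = (14)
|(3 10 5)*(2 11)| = |(2 11)(3 10 5)| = 6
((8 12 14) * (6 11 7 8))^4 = (6 12 7)(8 11 14) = ((6 11 7 8 12 14))^4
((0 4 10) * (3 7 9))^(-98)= (0 4 10)(3 7 9)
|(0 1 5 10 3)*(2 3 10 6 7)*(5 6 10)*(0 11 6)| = 10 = |(0 1)(2 3 11 6 7)(5 10)|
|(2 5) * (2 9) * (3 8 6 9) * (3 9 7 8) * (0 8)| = 12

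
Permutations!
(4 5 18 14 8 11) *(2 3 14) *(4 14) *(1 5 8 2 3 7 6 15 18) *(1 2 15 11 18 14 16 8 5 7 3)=(1 7 6 11 16 8 18)(2 3 4 5)(14 15)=[0, 7, 3, 4, 5, 2, 11, 6, 18, 9, 10, 16, 12, 13, 15, 14, 8, 17, 1]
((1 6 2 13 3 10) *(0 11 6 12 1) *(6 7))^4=(0 2)(3 7)(6 10)(11 13)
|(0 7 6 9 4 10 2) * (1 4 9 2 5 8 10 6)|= 6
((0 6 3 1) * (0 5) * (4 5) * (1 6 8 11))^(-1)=(0 5 4 1 11 8)(3 6)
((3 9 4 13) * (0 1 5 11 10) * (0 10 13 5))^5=(0 1)(3 13 11 5 4 9)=((0 1)(3 9 4 5 11 13))^5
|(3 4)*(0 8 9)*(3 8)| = |(0 3 4 8 9)| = 5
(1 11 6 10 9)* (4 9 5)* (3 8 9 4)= (1 11 6 10 5 3 8 9)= [0, 11, 2, 8, 4, 3, 10, 7, 9, 1, 5, 6]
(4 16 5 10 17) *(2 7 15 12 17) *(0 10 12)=(0 10 2 7 15)(4 16 5 12 17)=[10, 1, 7, 3, 16, 12, 6, 15, 8, 9, 2, 11, 17, 13, 14, 0, 5, 4]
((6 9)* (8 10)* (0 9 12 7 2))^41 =((0 9 6 12 7 2)(8 10))^41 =(0 2 7 12 6 9)(8 10)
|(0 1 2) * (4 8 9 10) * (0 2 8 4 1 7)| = 4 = |(0 7)(1 8 9 10)|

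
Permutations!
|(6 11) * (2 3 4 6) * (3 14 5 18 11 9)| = 20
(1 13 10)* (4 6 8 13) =[0, 4, 2, 3, 6, 5, 8, 7, 13, 9, 1, 11, 12, 10] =(1 4 6 8 13 10)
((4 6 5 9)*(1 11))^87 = ((1 11)(4 6 5 9))^87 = (1 11)(4 9 5 6)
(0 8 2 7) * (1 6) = (0 8 2 7)(1 6) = [8, 6, 7, 3, 4, 5, 1, 0, 2]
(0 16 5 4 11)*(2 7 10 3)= (0 16 5 4 11)(2 7 10 3)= [16, 1, 7, 2, 11, 4, 6, 10, 8, 9, 3, 0, 12, 13, 14, 15, 5]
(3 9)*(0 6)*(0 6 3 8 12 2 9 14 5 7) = (0 3 14 5 7)(2 9 8 12) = [3, 1, 9, 14, 4, 7, 6, 0, 12, 8, 10, 11, 2, 13, 5]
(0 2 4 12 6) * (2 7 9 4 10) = (0 7 9 4 12 6)(2 10) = [7, 1, 10, 3, 12, 5, 0, 9, 8, 4, 2, 11, 6]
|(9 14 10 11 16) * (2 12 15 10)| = 8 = |(2 12 15 10 11 16 9 14)|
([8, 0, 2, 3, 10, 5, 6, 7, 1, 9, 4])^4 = (10)(0 8 1)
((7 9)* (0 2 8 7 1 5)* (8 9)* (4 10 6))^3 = ((0 2 9 1 5)(4 10 6)(7 8))^3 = (10)(0 1 2 5 9)(7 8)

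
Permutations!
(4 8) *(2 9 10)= (2 9 10)(4 8)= [0, 1, 9, 3, 8, 5, 6, 7, 4, 10, 2]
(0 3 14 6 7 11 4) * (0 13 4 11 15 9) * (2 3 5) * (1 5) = (0 1 5 2 3 14 6 7 15 9)(4 13) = [1, 5, 3, 14, 13, 2, 7, 15, 8, 0, 10, 11, 12, 4, 6, 9]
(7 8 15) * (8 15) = (7 15) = [0, 1, 2, 3, 4, 5, 6, 15, 8, 9, 10, 11, 12, 13, 14, 7]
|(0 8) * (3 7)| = 2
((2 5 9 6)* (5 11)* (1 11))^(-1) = (1 2 6 9 5 11)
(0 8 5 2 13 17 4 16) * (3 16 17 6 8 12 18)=(0 12 18 3 16)(2 13 6 8 5)(4 17)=[12, 1, 13, 16, 17, 2, 8, 7, 5, 9, 10, 11, 18, 6, 14, 15, 0, 4, 3]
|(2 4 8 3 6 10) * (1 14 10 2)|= |(1 14 10)(2 4 8 3 6)|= 15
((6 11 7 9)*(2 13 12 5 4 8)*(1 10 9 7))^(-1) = (1 11 6 9 10)(2 8 4 5 12 13)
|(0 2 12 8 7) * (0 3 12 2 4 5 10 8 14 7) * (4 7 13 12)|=21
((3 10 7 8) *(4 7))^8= ((3 10 4 7 8))^8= (3 7 10 8 4)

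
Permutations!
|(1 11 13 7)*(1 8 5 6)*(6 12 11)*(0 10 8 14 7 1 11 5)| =12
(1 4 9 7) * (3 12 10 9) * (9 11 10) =(1 4 3 12 9 7)(10 11) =[0, 4, 2, 12, 3, 5, 6, 1, 8, 7, 11, 10, 9]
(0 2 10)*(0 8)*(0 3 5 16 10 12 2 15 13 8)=(0 15 13 8 3 5 16 10)(2 12)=[15, 1, 12, 5, 4, 16, 6, 7, 3, 9, 0, 11, 2, 8, 14, 13, 10]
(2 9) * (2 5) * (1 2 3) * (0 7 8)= (0 7 8)(1 2 9 5 3)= [7, 2, 9, 1, 4, 3, 6, 8, 0, 5]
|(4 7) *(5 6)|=2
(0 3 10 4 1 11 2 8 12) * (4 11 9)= (0 3 10 11 2 8 12)(1 9 4)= [3, 9, 8, 10, 1, 5, 6, 7, 12, 4, 11, 2, 0]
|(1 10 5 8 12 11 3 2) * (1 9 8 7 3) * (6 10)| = |(1 6 10 5 7 3 2 9 8 12 11)| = 11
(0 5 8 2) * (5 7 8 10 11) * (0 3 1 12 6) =(0 7 8 2 3 1 12 6)(5 10 11) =[7, 12, 3, 1, 4, 10, 0, 8, 2, 9, 11, 5, 6]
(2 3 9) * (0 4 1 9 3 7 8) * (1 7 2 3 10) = (0 4 7 8)(1 9 3 10) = [4, 9, 2, 10, 7, 5, 6, 8, 0, 3, 1]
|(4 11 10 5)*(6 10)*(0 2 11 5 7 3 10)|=|(0 2 11 6)(3 10 7)(4 5)|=12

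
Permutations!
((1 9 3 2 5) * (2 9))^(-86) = ((1 2 5)(3 9))^(-86) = (9)(1 2 5)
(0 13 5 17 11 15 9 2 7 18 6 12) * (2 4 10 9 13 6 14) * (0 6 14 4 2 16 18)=(0 14 16 18 4 10 9 2 7)(5 17 11 15 13)(6 12)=[14, 1, 7, 3, 10, 17, 12, 0, 8, 2, 9, 15, 6, 5, 16, 13, 18, 11, 4]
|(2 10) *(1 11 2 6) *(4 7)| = 10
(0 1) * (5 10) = [1, 0, 2, 3, 4, 10, 6, 7, 8, 9, 5] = (0 1)(5 10)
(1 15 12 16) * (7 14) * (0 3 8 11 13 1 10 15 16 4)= (0 3 8 11 13 1 16 10 15 12 4)(7 14)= [3, 16, 2, 8, 0, 5, 6, 14, 11, 9, 15, 13, 4, 1, 7, 12, 10]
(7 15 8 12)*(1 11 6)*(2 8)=(1 11 6)(2 8 12 7 15)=[0, 11, 8, 3, 4, 5, 1, 15, 12, 9, 10, 6, 7, 13, 14, 2]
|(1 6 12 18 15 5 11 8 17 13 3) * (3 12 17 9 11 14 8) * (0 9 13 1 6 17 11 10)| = 42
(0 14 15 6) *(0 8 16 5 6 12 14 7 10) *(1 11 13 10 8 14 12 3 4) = (0 7 8 16 5 6 14 15 3 4 1 11 13 10) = [7, 11, 2, 4, 1, 6, 14, 8, 16, 9, 0, 13, 12, 10, 15, 3, 5]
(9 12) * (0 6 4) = (0 6 4)(9 12) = [6, 1, 2, 3, 0, 5, 4, 7, 8, 12, 10, 11, 9]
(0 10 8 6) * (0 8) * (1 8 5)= (0 10)(1 8 6 5)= [10, 8, 2, 3, 4, 1, 5, 7, 6, 9, 0]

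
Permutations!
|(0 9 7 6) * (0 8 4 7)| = 4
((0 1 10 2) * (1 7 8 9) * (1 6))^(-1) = (0 2 10 1 6 9 8 7)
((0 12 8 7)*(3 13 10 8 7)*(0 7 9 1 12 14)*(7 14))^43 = (0 7 14)(1 12 9)(3 8 10 13)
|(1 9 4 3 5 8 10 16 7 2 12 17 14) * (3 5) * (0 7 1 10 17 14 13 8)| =|(0 7 2 12 14 10 16 1 9 4 5)(8 17 13)| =33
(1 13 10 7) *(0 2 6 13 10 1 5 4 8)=(0 2 6 13 1 10 7 5 4 8)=[2, 10, 6, 3, 8, 4, 13, 5, 0, 9, 7, 11, 12, 1]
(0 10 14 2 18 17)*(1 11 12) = (0 10 14 2 18 17)(1 11 12) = [10, 11, 18, 3, 4, 5, 6, 7, 8, 9, 14, 12, 1, 13, 2, 15, 16, 0, 17]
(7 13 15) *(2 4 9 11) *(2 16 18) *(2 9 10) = (2 4 10)(7 13 15)(9 11 16 18) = [0, 1, 4, 3, 10, 5, 6, 13, 8, 11, 2, 16, 12, 15, 14, 7, 18, 17, 9]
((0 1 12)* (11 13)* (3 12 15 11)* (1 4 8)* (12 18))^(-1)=(0 12 18 3 13 11 15 1 8 4)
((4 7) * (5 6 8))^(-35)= ((4 7)(5 6 8))^(-35)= (4 7)(5 6 8)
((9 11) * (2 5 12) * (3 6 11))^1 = ((2 5 12)(3 6 11 9))^1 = (2 5 12)(3 6 11 9)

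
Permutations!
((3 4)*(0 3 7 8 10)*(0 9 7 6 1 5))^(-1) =((0 3 4 6 1 5)(7 8 10 9))^(-1) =(0 5 1 6 4 3)(7 9 10 8)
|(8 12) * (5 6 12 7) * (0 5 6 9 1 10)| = |(0 5 9 1 10)(6 12 8 7)| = 20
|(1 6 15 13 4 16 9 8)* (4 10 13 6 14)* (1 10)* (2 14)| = |(1 2 14 4 16 9 8 10 13)(6 15)| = 18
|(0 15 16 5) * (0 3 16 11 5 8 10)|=|(0 15 11 5 3 16 8 10)|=8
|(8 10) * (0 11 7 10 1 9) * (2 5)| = |(0 11 7 10 8 1 9)(2 5)| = 14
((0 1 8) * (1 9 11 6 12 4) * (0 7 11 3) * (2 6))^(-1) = (0 3 9)(1 4 12 6 2 11 7 8)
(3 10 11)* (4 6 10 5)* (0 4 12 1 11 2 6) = (0 4)(1 11 3 5 12)(2 6 10) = [4, 11, 6, 5, 0, 12, 10, 7, 8, 9, 2, 3, 1]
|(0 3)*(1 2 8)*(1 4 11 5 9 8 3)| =|(0 1 2 3)(4 11 5 9 8)| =20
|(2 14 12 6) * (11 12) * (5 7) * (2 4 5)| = |(2 14 11 12 6 4 5 7)| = 8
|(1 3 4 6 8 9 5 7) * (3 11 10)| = 10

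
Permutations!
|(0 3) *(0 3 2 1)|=|(3)(0 2 1)|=3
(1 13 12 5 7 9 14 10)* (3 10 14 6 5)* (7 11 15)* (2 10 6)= (1 13 12 3 6 5 11 15 7 9 2 10)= [0, 13, 10, 6, 4, 11, 5, 9, 8, 2, 1, 15, 3, 12, 14, 7]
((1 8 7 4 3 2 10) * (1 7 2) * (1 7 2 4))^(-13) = (1 4 7 8 3)(2 10)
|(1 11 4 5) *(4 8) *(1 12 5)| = |(1 11 8 4)(5 12)| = 4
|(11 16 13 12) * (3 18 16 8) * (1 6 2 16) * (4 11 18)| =28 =|(1 6 2 16 13 12 18)(3 4 11 8)|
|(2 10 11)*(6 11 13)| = 5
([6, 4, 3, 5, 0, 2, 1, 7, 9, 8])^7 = (0 4 1 6)(2 3 5)(8 9)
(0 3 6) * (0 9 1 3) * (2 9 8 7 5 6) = (1 3 2 9)(5 6 8 7) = [0, 3, 9, 2, 4, 6, 8, 5, 7, 1]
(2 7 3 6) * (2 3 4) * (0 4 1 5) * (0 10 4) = (1 5 10 4 2 7)(3 6) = [0, 5, 7, 6, 2, 10, 3, 1, 8, 9, 4]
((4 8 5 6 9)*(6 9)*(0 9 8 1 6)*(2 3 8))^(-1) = (0 6 1 4 9)(2 5 8 3) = ((0 9 4 1 6)(2 3 8 5))^(-1)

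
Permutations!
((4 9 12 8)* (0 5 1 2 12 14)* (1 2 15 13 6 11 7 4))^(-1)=((0 5 2 12 8 1 15 13 6 11 7 4 9 14))^(-1)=(0 14 9 4 7 11 6 13 15 1 8 12 2 5)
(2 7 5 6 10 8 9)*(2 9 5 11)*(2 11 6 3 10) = (11)(2 7 6)(3 10 8 5) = [0, 1, 7, 10, 4, 3, 2, 6, 5, 9, 8, 11]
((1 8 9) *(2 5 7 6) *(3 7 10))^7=((1 8 9)(2 5 10 3 7 6))^7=(1 8 9)(2 5 10 3 7 6)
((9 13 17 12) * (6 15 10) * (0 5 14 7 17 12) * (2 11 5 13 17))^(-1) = ((0 13 12 9 17)(2 11 5 14 7)(6 15 10))^(-1) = (0 17 9 12 13)(2 7 14 5 11)(6 10 15)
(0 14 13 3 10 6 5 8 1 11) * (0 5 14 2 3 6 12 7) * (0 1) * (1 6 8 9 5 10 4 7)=(0 2 3 4 7 6 14 13 8)(1 11 10 12)(5 9)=[2, 11, 3, 4, 7, 9, 14, 6, 0, 5, 12, 10, 1, 8, 13]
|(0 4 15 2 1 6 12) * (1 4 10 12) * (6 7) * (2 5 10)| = |(0 2 4 15 5 10 12)(1 7 6)| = 21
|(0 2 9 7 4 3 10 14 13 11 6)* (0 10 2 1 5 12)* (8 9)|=|(0 1 5 12)(2 8 9 7 4 3)(6 10 14 13 11)|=60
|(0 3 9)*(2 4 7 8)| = |(0 3 9)(2 4 7 8)| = 12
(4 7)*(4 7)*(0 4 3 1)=(7)(0 4 3 1)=[4, 0, 2, 1, 3, 5, 6, 7]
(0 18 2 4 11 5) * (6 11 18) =(0 6 11 5)(2 4 18) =[6, 1, 4, 3, 18, 0, 11, 7, 8, 9, 10, 5, 12, 13, 14, 15, 16, 17, 2]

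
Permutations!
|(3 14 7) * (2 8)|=|(2 8)(3 14 7)|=6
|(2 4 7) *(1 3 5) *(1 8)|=|(1 3 5 8)(2 4 7)|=12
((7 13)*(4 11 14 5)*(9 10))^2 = (4 14)(5 11)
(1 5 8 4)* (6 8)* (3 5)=(1 3 5 6 8 4)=[0, 3, 2, 5, 1, 6, 8, 7, 4]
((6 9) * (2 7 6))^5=(2 7 6 9)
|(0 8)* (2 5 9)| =6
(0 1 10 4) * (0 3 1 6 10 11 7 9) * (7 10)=(0 6 7 9)(1 11 10 4 3)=[6, 11, 2, 1, 3, 5, 7, 9, 8, 0, 4, 10]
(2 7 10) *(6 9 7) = (2 6 9 7 10) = [0, 1, 6, 3, 4, 5, 9, 10, 8, 7, 2]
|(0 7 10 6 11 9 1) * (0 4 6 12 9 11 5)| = 9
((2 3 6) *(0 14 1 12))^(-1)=(0 12 1 14)(2 6 3)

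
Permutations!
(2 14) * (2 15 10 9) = (2 14 15 10 9) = [0, 1, 14, 3, 4, 5, 6, 7, 8, 2, 9, 11, 12, 13, 15, 10]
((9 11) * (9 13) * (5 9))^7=((5 9 11 13))^7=(5 13 11 9)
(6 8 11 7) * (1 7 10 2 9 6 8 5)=[0, 7, 9, 3, 4, 1, 5, 8, 11, 6, 2, 10]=(1 7 8 11 10 2 9 6 5)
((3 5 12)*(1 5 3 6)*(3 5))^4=(1 6 12 5 3)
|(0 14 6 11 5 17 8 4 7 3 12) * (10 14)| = 12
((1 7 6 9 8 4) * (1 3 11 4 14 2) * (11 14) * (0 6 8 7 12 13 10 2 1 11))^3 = ((0 6 9 7 8)(1 12 13 10 2 11 4 3 14))^3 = (0 7 6 8 9)(1 10 4)(2 3 12)(11 14 13)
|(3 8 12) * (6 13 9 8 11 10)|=8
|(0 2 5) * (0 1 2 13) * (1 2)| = 2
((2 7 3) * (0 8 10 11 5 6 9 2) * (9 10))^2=((0 8 9 2 7 3)(5 6 10 11))^2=(0 9 7)(2 3 8)(5 10)(6 11)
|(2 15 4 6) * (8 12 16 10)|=4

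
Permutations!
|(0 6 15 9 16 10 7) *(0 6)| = 6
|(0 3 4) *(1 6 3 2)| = |(0 2 1 6 3 4)| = 6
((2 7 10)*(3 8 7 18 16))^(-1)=(2 10 7 8 3 16 18)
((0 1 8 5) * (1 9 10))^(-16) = (0 10 8)(1 5 9)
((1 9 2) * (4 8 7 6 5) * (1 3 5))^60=((1 9 2 3 5 4 8 7 6))^60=(1 8 3)(2 6 4)(5 9 7)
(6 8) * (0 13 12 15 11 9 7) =(0 13 12 15 11 9 7)(6 8) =[13, 1, 2, 3, 4, 5, 8, 0, 6, 7, 10, 9, 15, 12, 14, 11]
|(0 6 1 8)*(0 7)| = |(0 6 1 8 7)| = 5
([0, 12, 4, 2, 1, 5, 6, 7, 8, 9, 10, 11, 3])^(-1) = [0, 4, 3, 12, 2, 5, 6, 7, 8, 9, 10, 11, 1]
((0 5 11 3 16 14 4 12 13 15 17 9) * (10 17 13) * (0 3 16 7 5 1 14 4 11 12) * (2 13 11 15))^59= (0 15 4 14 16 1 11)(2 13)(3 12 9 5 17 7 10)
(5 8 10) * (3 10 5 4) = (3 10 4)(5 8) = [0, 1, 2, 10, 3, 8, 6, 7, 5, 9, 4]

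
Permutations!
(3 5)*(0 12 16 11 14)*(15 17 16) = (0 12 15 17 16 11 14)(3 5) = [12, 1, 2, 5, 4, 3, 6, 7, 8, 9, 10, 14, 15, 13, 0, 17, 11, 16]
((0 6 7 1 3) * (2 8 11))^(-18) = ((0 6 7 1 3)(2 8 11))^(-18) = (11)(0 7 3 6 1)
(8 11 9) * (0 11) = (0 11 9 8) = [11, 1, 2, 3, 4, 5, 6, 7, 0, 8, 10, 9]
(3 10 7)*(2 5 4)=(2 5 4)(3 10 7)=[0, 1, 5, 10, 2, 4, 6, 3, 8, 9, 7]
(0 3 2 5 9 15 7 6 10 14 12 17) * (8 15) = (0 3 2 5 9 8 15 7 6 10 14 12 17) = [3, 1, 5, 2, 4, 9, 10, 6, 15, 8, 14, 11, 17, 13, 12, 7, 16, 0]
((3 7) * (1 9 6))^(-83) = (1 9 6)(3 7)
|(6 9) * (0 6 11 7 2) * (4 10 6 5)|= |(0 5 4 10 6 9 11 7 2)|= 9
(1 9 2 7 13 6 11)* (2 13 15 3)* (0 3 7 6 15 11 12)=(0 3 2 6 12)(1 9 13 15 7 11)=[3, 9, 6, 2, 4, 5, 12, 11, 8, 13, 10, 1, 0, 15, 14, 7]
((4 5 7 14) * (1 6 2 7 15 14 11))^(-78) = (1 2 11 6 7)(4 15)(5 14)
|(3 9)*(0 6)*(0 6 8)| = 2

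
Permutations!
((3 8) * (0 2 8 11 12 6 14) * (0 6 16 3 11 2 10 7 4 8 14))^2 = (0 7 8 12 3 14)(2 6 10 4 11 16)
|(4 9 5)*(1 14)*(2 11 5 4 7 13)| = |(1 14)(2 11 5 7 13)(4 9)| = 10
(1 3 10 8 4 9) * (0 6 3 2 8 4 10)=(0 6 3)(1 2 8 10 4 9)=[6, 2, 8, 0, 9, 5, 3, 7, 10, 1, 4]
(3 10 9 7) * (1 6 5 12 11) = (1 6 5 12 11)(3 10 9 7) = [0, 6, 2, 10, 4, 12, 5, 3, 8, 7, 9, 1, 11]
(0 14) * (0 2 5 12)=(0 14 2 5 12)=[14, 1, 5, 3, 4, 12, 6, 7, 8, 9, 10, 11, 0, 13, 2]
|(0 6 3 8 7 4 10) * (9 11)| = |(0 6 3 8 7 4 10)(9 11)| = 14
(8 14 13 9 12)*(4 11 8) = (4 11 8 14 13 9 12) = [0, 1, 2, 3, 11, 5, 6, 7, 14, 12, 10, 8, 4, 9, 13]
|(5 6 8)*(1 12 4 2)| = 12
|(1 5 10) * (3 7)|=6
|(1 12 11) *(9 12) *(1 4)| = 5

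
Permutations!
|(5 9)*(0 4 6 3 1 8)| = |(0 4 6 3 1 8)(5 9)| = 6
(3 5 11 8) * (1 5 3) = (1 5 11 8) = [0, 5, 2, 3, 4, 11, 6, 7, 1, 9, 10, 8]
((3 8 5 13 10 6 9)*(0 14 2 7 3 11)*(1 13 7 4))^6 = ((0 14 2 4 1 13 10 6 9 11)(3 8 5 7))^6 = (0 10 2 9 1)(3 5)(4 11 13 14 6)(7 8)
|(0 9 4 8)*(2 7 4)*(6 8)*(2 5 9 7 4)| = 6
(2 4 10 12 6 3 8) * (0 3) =(0 3 8 2 4 10 12 6) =[3, 1, 4, 8, 10, 5, 0, 7, 2, 9, 12, 11, 6]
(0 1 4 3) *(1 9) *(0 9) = (1 4 3 9) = [0, 4, 2, 9, 3, 5, 6, 7, 8, 1]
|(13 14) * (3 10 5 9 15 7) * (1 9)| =|(1 9 15 7 3 10 5)(13 14)| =14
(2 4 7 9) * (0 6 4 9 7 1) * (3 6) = [3, 0, 9, 6, 1, 5, 4, 7, 8, 2] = (0 3 6 4 1)(2 9)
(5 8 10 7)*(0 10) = [10, 1, 2, 3, 4, 8, 6, 5, 0, 9, 7] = (0 10 7 5 8)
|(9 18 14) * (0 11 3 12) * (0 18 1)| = |(0 11 3 12 18 14 9 1)| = 8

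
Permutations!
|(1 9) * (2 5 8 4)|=4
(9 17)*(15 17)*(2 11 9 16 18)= (2 11 9 15 17 16 18)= [0, 1, 11, 3, 4, 5, 6, 7, 8, 15, 10, 9, 12, 13, 14, 17, 18, 16, 2]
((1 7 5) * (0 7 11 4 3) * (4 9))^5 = ((0 7 5 1 11 9 4 3))^5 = (0 9 5 3 11 7 4 1)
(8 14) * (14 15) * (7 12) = (7 12)(8 15 14) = [0, 1, 2, 3, 4, 5, 6, 12, 15, 9, 10, 11, 7, 13, 8, 14]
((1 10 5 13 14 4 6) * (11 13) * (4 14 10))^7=(14)(1 4 6)(5 10 13 11)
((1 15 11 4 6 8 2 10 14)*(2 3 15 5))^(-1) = (1 14 10 2 5)(3 8 6 4 11 15)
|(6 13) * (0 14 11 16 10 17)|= 6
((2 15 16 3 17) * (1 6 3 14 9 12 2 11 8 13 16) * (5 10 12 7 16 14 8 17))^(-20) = (17)(1 10)(2 3)(5 15)(6 12)(7 14 8)(9 13 16)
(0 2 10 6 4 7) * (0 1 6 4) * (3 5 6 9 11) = [2, 9, 10, 5, 7, 6, 0, 1, 8, 11, 4, 3] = (0 2 10 4 7 1 9 11 3 5 6)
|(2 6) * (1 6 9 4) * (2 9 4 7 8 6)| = 12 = |(1 2 4)(6 9 7 8)|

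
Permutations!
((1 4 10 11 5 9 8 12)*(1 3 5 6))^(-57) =(1 11 4 6 10)(3 8 5 12 9)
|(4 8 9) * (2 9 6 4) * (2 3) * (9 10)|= 12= |(2 10 9 3)(4 8 6)|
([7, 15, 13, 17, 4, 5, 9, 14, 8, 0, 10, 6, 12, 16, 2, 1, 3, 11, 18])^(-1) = (18)(0 9 6 11 17 3 16 13 2 14 7)(1 15)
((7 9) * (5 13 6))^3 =((5 13 6)(7 9))^3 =(13)(7 9)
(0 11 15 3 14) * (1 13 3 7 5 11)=(0 1 13 3 14)(5 11 15 7)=[1, 13, 2, 14, 4, 11, 6, 5, 8, 9, 10, 15, 12, 3, 0, 7]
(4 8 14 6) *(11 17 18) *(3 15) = [0, 1, 2, 15, 8, 5, 4, 7, 14, 9, 10, 17, 12, 13, 6, 3, 16, 18, 11] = (3 15)(4 8 14 6)(11 17 18)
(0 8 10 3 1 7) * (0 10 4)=(0 8 4)(1 7 10 3)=[8, 7, 2, 1, 0, 5, 6, 10, 4, 9, 3]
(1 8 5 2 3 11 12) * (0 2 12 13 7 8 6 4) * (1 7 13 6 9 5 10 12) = (13)(0 2 3 11 6 4)(1 9 5)(7 8 10 12) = [2, 9, 3, 11, 0, 1, 4, 8, 10, 5, 12, 6, 7, 13]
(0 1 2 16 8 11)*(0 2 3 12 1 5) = [5, 3, 16, 12, 4, 0, 6, 7, 11, 9, 10, 2, 1, 13, 14, 15, 8] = (0 5)(1 3 12)(2 16 8 11)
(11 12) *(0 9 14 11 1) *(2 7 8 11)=(0 9 14 2 7 8 11 12 1)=[9, 0, 7, 3, 4, 5, 6, 8, 11, 14, 10, 12, 1, 13, 2]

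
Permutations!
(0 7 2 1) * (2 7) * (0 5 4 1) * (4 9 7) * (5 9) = (0 2)(1 9 7 4) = [2, 9, 0, 3, 1, 5, 6, 4, 8, 7]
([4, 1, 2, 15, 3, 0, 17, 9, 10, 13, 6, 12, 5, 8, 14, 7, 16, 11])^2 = [3, 1, 2, 7, 15, 4, 11, 13, 6, 8, 17, 5, 0, 10, 14, 9, 16, 12]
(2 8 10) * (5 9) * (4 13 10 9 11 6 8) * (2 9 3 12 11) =[0, 1, 4, 12, 13, 2, 8, 7, 3, 5, 9, 6, 11, 10] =(2 4 13 10 9 5)(3 12 11 6 8)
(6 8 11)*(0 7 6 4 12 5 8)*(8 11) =(0 7 6)(4 12 5 11) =[7, 1, 2, 3, 12, 11, 0, 6, 8, 9, 10, 4, 5]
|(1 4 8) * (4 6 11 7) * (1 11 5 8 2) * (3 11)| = 9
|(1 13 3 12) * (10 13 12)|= 6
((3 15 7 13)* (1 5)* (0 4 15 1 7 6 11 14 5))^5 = (0 14 1 11 3 6 13 15 7 4 5)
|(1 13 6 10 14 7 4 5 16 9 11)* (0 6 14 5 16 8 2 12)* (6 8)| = |(0 8 2 12)(1 13 14 7 4 16 9 11)(5 6 10)| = 24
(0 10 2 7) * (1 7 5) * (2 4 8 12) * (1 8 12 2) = [10, 7, 5, 3, 12, 8, 6, 0, 2, 9, 4, 11, 1] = (0 10 4 12 1 7)(2 5 8)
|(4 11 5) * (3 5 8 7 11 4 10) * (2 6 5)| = |(2 6 5 10 3)(7 11 8)| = 15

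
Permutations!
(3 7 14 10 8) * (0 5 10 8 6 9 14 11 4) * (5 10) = (0 10 6 9 14 8 3 7 11 4) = [10, 1, 2, 7, 0, 5, 9, 11, 3, 14, 6, 4, 12, 13, 8]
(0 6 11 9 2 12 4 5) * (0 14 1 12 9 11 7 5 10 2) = (0 6 7 5 14 1 12 4 10 2 9) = [6, 12, 9, 3, 10, 14, 7, 5, 8, 0, 2, 11, 4, 13, 1]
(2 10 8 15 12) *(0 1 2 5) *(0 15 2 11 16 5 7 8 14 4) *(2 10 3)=[1, 11, 3, 2, 0, 15, 6, 8, 10, 9, 14, 16, 7, 13, 4, 12, 5]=(0 1 11 16 5 15 12 7 8 10 14 4)(2 3)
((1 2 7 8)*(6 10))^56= (10)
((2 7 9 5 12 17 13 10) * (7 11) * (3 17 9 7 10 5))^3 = ((2 11 10)(3 17 13 5 12 9))^3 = (3 5)(9 13)(12 17)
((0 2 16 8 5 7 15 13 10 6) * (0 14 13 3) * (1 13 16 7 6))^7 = (0 7 3 2 15)(1 13 10)(5 14 8 6 16)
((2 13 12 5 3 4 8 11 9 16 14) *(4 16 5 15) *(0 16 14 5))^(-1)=((0 16 5 3 14 2 13 12 15 4 8 11 9))^(-1)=(0 9 11 8 4 15 12 13 2 14 3 5 16)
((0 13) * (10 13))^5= ((0 10 13))^5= (0 13 10)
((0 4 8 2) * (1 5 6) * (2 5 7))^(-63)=((0 4 8 5 6 1 7 2))^(-63)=(0 4 8 5 6 1 7 2)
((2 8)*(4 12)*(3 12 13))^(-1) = ((2 8)(3 12 4 13))^(-1) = (2 8)(3 13 4 12)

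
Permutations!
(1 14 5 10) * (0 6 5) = (0 6 5 10 1 14) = [6, 14, 2, 3, 4, 10, 5, 7, 8, 9, 1, 11, 12, 13, 0]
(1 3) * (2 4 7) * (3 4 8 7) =(1 4 3)(2 8 7) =[0, 4, 8, 1, 3, 5, 6, 2, 7]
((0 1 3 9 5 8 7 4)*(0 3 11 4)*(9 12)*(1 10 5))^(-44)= (0 10 5 8 7)(1 12 4)(3 11 9)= ((0 10 5 8 7)(1 11 4 3 12 9))^(-44)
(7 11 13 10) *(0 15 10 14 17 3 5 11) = (0 15 10 7)(3 5 11 13 14 17) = [15, 1, 2, 5, 4, 11, 6, 0, 8, 9, 7, 13, 12, 14, 17, 10, 16, 3]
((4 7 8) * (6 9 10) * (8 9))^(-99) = ((4 7 9 10 6 8))^(-99) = (4 10)(6 7)(8 9)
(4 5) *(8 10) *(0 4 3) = (0 4 5 3)(8 10) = [4, 1, 2, 0, 5, 3, 6, 7, 10, 9, 8]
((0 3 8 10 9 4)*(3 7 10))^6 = (0 7 10 9 4)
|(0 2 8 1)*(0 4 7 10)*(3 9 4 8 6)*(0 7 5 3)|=12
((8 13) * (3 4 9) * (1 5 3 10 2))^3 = (1 4 2 3 10 5 9)(8 13)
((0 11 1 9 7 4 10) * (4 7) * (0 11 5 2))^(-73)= (0 2 5)(1 4 11 9 10)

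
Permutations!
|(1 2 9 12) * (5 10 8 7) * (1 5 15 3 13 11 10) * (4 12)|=42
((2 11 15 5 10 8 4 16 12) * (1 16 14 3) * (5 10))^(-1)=(1 3 14 4 8 10 15 11 2 12 16)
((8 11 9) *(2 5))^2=(8 9 11)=((2 5)(8 11 9))^2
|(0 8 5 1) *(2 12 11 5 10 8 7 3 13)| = 18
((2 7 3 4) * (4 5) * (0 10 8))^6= ((0 10 8)(2 7 3 5 4))^6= (10)(2 7 3 5 4)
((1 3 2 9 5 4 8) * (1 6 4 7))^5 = (1 7 5 9 2 3)(4 6 8)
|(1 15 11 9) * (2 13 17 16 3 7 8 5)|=8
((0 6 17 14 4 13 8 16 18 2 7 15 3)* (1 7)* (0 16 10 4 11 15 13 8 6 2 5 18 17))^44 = ((0 2 1 7 13 6)(3 16 17 14 11 15)(4 8 10)(5 18))^44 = (18)(0 1 13)(2 7 6)(3 17 11)(4 10 8)(14 15 16)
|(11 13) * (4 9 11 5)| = 5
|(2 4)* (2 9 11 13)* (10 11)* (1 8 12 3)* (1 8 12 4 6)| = 11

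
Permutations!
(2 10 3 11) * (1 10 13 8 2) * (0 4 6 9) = (0 4 6 9)(1 10 3 11)(2 13 8) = [4, 10, 13, 11, 6, 5, 9, 7, 2, 0, 3, 1, 12, 8]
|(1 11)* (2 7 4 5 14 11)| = 7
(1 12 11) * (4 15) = [0, 12, 2, 3, 15, 5, 6, 7, 8, 9, 10, 1, 11, 13, 14, 4] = (1 12 11)(4 15)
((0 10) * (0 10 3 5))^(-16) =(10)(0 5 3)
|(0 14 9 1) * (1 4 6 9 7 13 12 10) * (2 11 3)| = |(0 14 7 13 12 10 1)(2 11 3)(4 6 9)| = 21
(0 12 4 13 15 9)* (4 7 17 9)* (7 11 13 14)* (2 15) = (0 12 11 13 2 15 4 14 7 17 9) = [12, 1, 15, 3, 14, 5, 6, 17, 8, 0, 10, 13, 11, 2, 7, 4, 16, 9]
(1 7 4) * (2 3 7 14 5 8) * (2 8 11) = (1 14 5 11 2 3 7 4) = [0, 14, 3, 7, 1, 11, 6, 4, 8, 9, 10, 2, 12, 13, 5]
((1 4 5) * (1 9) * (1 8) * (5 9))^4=(9)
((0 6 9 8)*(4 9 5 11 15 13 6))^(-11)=((0 4 9 8)(5 11 15 13 6))^(-11)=(0 4 9 8)(5 6 13 15 11)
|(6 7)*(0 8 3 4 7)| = |(0 8 3 4 7 6)| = 6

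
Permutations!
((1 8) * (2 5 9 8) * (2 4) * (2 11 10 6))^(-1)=(1 8 9 5 2 6 10 11 4)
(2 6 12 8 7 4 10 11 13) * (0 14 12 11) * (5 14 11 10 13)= (0 11 5 14 12 8 7 4 13 2 6 10)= [11, 1, 6, 3, 13, 14, 10, 4, 7, 9, 0, 5, 8, 2, 12]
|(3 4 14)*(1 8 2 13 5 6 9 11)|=24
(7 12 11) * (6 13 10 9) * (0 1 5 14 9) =(0 1 5 14 9 6 13 10)(7 12 11) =[1, 5, 2, 3, 4, 14, 13, 12, 8, 6, 0, 7, 11, 10, 9]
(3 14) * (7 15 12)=(3 14)(7 15 12)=[0, 1, 2, 14, 4, 5, 6, 15, 8, 9, 10, 11, 7, 13, 3, 12]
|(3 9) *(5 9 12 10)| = |(3 12 10 5 9)| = 5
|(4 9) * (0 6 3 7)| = |(0 6 3 7)(4 9)| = 4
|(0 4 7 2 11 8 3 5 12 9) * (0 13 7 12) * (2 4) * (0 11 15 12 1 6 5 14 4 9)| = |(0 2 15 12)(1 6 5 11 8 3 14 4)(7 9 13)| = 24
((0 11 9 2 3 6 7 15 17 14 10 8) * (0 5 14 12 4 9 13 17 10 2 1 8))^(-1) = (0 10 15 7 6 3 2 14 5 8 1 9 4 12 17 13 11)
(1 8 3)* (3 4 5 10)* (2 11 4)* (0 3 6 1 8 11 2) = (0 3 8)(1 11 4 5 10 6) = [3, 11, 2, 8, 5, 10, 1, 7, 0, 9, 6, 4]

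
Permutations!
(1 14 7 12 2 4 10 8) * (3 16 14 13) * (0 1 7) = (0 1 13 3 16 14)(2 4 10 8 7 12) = [1, 13, 4, 16, 10, 5, 6, 12, 7, 9, 8, 11, 2, 3, 0, 15, 14]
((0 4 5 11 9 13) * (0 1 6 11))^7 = ((0 4 5)(1 6 11 9 13))^7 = (0 4 5)(1 11 13 6 9)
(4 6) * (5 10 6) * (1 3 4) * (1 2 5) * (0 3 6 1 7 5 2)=(0 3 4 7 5 10 1 6)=[3, 6, 2, 4, 7, 10, 0, 5, 8, 9, 1]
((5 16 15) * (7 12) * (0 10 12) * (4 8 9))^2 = (0 12)(4 9 8)(5 15 16)(7 10)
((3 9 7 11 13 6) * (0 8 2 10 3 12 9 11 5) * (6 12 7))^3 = (0 10 13 6)(2 11 9 5)(3 12 7 8)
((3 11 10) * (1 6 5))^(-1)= ((1 6 5)(3 11 10))^(-1)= (1 5 6)(3 10 11)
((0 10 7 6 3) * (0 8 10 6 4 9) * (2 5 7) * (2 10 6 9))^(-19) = ((10)(0 9)(2 5 7 4)(3 8 6))^(-19) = (10)(0 9)(2 5 7 4)(3 6 8)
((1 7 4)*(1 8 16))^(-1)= ((1 7 4 8 16))^(-1)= (1 16 8 4 7)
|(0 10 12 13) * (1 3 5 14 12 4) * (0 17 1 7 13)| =11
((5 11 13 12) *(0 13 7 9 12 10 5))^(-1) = (0 12 9 7 11 5 10 13)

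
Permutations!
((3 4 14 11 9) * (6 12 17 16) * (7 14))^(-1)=((3 4 7 14 11 9)(6 12 17 16))^(-1)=(3 9 11 14 7 4)(6 16 17 12)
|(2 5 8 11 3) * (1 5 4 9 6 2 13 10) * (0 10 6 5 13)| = 12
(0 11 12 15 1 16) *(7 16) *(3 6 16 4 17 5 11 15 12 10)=(0 15 1 7 4 17 5 11 10 3 6 16)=[15, 7, 2, 6, 17, 11, 16, 4, 8, 9, 3, 10, 12, 13, 14, 1, 0, 5]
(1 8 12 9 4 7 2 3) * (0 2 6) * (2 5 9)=(0 5 9 4 7 6)(1 8 12 2 3)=[5, 8, 3, 1, 7, 9, 0, 6, 12, 4, 10, 11, 2]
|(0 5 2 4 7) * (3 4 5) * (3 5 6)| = 7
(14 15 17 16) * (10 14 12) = (10 14 15 17 16 12) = [0, 1, 2, 3, 4, 5, 6, 7, 8, 9, 14, 11, 10, 13, 15, 17, 12, 16]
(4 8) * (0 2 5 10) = (0 2 5 10)(4 8) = [2, 1, 5, 3, 8, 10, 6, 7, 4, 9, 0]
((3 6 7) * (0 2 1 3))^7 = (0 2 1 3 6 7)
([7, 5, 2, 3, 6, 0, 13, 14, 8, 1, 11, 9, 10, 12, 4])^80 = (0 11 6)(1 12 14)(4 5 10)(7 9 13)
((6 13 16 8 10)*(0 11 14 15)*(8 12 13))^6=((0 11 14 15)(6 8 10)(12 13 16))^6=(16)(0 14)(11 15)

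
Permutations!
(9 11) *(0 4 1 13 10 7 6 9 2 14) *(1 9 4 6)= (0 6 4 9 11 2 14)(1 13 10 7)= [6, 13, 14, 3, 9, 5, 4, 1, 8, 11, 7, 2, 12, 10, 0]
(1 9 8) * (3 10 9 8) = (1 8)(3 10 9) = [0, 8, 2, 10, 4, 5, 6, 7, 1, 3, 9]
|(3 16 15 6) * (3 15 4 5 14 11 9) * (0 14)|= |(0 14 11 9 3 16 4 5)(6 15)|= 8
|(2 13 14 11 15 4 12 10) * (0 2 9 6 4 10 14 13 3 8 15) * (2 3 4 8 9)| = |(0 3 9 6 8 15 10 2 4 12 14 11)| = 12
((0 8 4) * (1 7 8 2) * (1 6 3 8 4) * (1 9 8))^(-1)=(0 4 7 1 3 6 2)(8 9)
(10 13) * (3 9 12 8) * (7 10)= (3 9 12 8)(7 10 13)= [0, 1, 2, 9, 4, 5, 6, 10, 3, 12, 13, 11, 8, 7]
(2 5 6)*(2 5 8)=(2 8)(5 6)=[0, 1, 8, 3, 4, 6, 5, 7, 2]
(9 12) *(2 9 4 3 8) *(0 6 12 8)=(0 6 12 4 3)(2 9 8)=[6, 1, 9, 0, 3, 5, 12, 7, 2, 8, 10, 11, 4]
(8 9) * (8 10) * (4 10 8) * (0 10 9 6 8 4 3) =(0 10 3)(4 9)(6 8) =[10, 1, 2, 0, 9, 5, 8, 7, 6, 4, 3]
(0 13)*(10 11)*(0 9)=[13, 1, 2, 3, 4, 5, 6, 7, 8, 0, 11, 10, 12, 9]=(0 13 9)(10 11)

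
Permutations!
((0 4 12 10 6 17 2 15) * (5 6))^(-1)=((0 4 12 10 5 6 17 2 15))^(-1)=(0 15 2 17 6 5 10 12 4)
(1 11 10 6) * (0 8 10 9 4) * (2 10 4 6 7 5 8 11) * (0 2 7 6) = (0 11 9)(1 7 5 8 4 2 10 6) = [11, 7, 10, 3, 2, 8, 1, 5, 4, 0, 6, 9]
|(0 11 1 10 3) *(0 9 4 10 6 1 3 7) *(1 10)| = |(0 11 3 9 4 1 6 10 7)| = 9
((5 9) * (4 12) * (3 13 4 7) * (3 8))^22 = (3 7 4)(8 12 13)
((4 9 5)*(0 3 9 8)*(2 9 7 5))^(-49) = (0 8 4 5 7 3)(2 9)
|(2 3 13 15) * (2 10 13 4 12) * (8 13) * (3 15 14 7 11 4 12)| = |(2 15 10 8 13 14 7 11 4 3 12)| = 11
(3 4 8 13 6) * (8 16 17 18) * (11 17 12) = [0, 1, 2, 4, 16, 5, 3, 7, 13, 9, 10, 17, 11, 6, 14, 15, 12, 18, 8] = (3 4 16 12 11 17 18 8 13 6)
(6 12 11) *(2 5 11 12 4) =(12)(2 5 11 6 4) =[0, 1, 5, 3, 2, 11, 4, 7, 8, 9, 10, 6, 12]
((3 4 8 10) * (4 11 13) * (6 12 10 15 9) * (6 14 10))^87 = ((3 11 13 4 8 15 9 14 10)(6 12))^87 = (3 9 4)(6 12)(8 11 14)(10 15 13)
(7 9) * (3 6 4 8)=(3 6 4 8)(7 9)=[0, 1, 2, 6, 8, 5, 4, 9, 3, 7]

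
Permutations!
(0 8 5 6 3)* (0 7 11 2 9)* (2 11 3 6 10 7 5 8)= (11)(0 2 9)(3 5 10 7)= [2, 1, 9, 5, 4, 10, 6, 3, 8, 0, 7, 11]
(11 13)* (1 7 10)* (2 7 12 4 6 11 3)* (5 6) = (1 12 4 5 6 11 13 3 2 7 10) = [0, 12, 7, 2, 5, 6, 11, 10, 8, 9, 1, 13, 4, 3]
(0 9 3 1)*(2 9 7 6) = (0 7 6 2 9 3 1) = [7, 0, 9, 1, 4, 5, 2, 6, 8, 3]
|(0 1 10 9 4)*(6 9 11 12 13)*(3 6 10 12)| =|(0 1 12 13 10 11 3 6 9 4)| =10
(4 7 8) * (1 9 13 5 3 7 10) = (1 9 13 5 3 7 8 4 10) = [0, 9, 2, 7, 10, 3, 6, 8, 4, 13, 1, 11, 12, 5]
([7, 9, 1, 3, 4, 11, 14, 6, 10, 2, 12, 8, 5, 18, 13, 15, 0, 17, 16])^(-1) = (0 16 18 13 14 6 7)(1 2 9)(5 12 10 8 11)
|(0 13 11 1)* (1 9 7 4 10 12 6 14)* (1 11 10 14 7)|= 11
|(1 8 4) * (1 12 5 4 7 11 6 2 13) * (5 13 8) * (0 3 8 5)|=|(0 3 8 7 11 6 2 5 4 12 13 1)|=12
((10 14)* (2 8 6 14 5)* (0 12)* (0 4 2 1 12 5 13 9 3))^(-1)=((0 5 1 12 4 2 8 6 14 10 13 9 3))^(-1)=(0 3 9 13 10 14 6 8 2 4 12 1 5)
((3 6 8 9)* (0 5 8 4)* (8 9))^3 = (0 3)(4 9)(5 6)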